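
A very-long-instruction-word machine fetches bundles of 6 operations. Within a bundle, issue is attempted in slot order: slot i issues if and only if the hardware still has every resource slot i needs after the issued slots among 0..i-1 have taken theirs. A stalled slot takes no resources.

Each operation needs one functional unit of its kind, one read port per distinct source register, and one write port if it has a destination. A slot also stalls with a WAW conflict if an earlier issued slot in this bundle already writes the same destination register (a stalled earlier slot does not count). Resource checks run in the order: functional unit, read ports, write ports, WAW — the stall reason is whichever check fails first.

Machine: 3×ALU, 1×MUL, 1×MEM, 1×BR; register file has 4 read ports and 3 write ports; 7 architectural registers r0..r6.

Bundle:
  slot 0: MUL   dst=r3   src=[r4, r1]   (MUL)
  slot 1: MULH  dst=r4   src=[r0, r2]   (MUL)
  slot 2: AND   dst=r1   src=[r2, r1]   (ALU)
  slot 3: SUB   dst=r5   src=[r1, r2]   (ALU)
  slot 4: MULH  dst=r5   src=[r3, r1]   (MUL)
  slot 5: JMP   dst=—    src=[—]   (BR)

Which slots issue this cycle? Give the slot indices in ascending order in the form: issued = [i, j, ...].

  0. MUL→r3 ⇒ go  {3A/0Mu/1Ld/1B | 2r 2w}
  1. MUL→r4 ⇒ no(FU)  {3A/0Mu/1Ld/1B | 2r 2w}
  2. ALU→r1 ⇒ go  {2A/0Mu/1Ld/1B | 0r 1w}
  3. ALU→r5 ⇒ no(RD_PORT)  {2A/0Mu/1Ld/1B | 0r 1w}
  4. MUL→r5 ⇒ no(FU)  {2A/0Mu/1Ld/1B | 0r 1w}
  5. BR ⇒ go  {2A/0Mu/1Ld/0B | 0r 1w}

issued = [0, 2, 5]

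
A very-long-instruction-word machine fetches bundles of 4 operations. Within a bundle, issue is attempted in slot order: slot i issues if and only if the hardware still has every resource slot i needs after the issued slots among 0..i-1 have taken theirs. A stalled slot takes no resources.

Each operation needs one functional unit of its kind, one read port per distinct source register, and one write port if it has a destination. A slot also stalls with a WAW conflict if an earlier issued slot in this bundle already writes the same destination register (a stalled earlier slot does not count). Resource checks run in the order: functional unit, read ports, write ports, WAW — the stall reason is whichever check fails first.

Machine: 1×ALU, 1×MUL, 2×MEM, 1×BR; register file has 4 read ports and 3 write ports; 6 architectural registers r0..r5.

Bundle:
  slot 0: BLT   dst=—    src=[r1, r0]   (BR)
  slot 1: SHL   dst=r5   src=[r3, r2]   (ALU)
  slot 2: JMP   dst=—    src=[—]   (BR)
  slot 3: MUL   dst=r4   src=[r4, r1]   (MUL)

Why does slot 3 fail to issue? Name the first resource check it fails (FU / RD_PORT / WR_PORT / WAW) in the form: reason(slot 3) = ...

reason(slot 3) = RD_PORT

  0. BR ⇒ go  {1A/1Mu/2Ld/0B | 2r 3w}
  1. ALU→r5 ⇒ go  {0A/1Mu/2Ld/0B | 0r 2w}
  2. BR ⇒ no(FU)  {0A/1Mu/2Ld/0B | 0r 2w}
  3. MUL→r4 ⇒ no(RD_PORT)  {0A/1Mu/2Ld/0B | 0r 2w}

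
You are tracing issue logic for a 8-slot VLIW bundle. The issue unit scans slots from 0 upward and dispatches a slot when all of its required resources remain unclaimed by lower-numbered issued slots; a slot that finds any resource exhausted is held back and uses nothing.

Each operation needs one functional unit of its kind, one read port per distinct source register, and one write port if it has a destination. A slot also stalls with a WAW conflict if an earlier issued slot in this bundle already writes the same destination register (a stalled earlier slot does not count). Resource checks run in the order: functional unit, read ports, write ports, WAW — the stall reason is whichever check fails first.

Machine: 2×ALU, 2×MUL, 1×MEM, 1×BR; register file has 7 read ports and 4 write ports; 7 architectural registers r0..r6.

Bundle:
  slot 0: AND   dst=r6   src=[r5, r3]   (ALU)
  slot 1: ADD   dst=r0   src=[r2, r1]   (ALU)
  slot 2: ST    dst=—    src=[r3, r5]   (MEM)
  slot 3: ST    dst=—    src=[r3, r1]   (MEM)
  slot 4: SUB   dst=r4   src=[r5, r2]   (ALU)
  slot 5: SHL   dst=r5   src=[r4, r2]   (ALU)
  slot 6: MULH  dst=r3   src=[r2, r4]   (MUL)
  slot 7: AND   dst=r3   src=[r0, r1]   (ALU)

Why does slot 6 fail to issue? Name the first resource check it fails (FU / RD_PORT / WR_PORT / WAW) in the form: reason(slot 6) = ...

(0) want 1×ALU +2rd +1wr — yes → AL1|MU2|ME1|BR1|rd5|wr3
(1) want 1×ALU +2rd +1wr — yes → AL0|MU2|ME1|BR1|rd3|wr2
(2) want 1×MEM +2rd +0wr — yes → AL0|MU2|ME0|BR1|rd1|wr2
(3) want 1×MEM +2rd +0wr — FU → AL0|MU2|ME0|BR1|rd1|wr2
(4) want 1×ALU +2rd +1wr — FU → AL0|MU2|ME0|BR1|rd1|wr2
(5) want 1×ALU +2rd +1wr — FU → AL0|MU2|ME0|BR1|rd1|wr2
(6) want 1×MUL +2rd +1wr — RD_PORT → AL0|MU2|ME0|BR1|rd1|wr2
(7) want 1×ALU +2rd +1wr — FU → AL0|MU2|ME0|BR1|rd1|wr2

reason(slot 6) = RD_PORT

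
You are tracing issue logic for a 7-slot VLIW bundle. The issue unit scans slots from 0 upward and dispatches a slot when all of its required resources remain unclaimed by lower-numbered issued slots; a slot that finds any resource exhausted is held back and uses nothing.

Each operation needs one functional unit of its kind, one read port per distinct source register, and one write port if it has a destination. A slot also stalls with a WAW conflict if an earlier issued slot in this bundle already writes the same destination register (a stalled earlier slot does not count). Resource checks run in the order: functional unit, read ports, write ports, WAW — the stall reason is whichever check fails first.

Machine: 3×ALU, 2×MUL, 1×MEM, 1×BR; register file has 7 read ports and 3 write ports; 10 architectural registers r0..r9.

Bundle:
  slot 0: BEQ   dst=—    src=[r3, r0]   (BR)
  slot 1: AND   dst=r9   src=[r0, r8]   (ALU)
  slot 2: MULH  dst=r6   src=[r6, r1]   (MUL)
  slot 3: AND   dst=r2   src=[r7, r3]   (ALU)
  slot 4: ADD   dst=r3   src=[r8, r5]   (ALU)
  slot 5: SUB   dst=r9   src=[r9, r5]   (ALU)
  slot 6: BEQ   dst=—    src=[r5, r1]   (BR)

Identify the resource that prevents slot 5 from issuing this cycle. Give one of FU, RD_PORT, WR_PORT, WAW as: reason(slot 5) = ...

slot 0 (BR): ISSUE — free A3,Mu2,Ld1,B0 rp5 wp3
slot 1 (ALU): ISSUE — free A2,Mu2,Ld1,B0 rp3 wp2
slot 2 (MUL): ISSUE — free A2,Mu1,Ld1,B0 rp1 wp1
slot 3 (ALU): stall RD_PORT — free A2,Mu1,Ld1,B0 rp1 wp1
slot 4 (ALU): stall RD_PORT — free A2,Mu1,Ld1,B0 rp1 wp1
slot 5 (ALU): stall RD_PORT — free A2,Mu1,Ld1,B0 rp1 wp1
slot 6 (BR): stall FU — free A2,Mu1,Ld1,B0 rp1 wp1

reason(slot 5) = RD_PORT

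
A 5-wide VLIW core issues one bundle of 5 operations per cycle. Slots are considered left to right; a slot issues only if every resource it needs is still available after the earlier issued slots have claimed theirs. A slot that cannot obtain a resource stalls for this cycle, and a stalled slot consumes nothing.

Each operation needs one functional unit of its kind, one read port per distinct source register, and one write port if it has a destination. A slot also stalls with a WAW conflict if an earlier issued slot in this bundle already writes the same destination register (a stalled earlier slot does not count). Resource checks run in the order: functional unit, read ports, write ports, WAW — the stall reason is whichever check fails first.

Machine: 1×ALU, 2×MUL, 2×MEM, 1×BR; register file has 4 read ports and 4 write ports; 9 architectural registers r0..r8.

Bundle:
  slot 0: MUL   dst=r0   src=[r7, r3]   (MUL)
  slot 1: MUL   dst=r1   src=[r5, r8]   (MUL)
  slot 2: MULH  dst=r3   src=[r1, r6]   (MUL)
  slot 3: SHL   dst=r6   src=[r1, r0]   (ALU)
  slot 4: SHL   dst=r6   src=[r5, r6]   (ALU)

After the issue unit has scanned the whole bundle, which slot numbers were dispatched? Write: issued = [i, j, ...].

issued = [0, 1]

  0. MUL→r0 ⇒ go  {1A/1Mu/2Ld/1B | 2r 3w}
  1. MUL→r1 ⇒ go  {1A/0Mu/2Ld/1B | 0r 2w}
  2. MUL→r3 ⇒ no(FU)  {1A/0Mu/2Ld/1B | 0r 2w}
  3. ALU→r6 ⇒ no(RD_PORT)  {1A/0Mu/2Ld/1B | 0r 2w}
  4. ALU→r6 ⇒ no(RD_PORT)  {1A/0Mu/2Ld/1B | 0r 2w}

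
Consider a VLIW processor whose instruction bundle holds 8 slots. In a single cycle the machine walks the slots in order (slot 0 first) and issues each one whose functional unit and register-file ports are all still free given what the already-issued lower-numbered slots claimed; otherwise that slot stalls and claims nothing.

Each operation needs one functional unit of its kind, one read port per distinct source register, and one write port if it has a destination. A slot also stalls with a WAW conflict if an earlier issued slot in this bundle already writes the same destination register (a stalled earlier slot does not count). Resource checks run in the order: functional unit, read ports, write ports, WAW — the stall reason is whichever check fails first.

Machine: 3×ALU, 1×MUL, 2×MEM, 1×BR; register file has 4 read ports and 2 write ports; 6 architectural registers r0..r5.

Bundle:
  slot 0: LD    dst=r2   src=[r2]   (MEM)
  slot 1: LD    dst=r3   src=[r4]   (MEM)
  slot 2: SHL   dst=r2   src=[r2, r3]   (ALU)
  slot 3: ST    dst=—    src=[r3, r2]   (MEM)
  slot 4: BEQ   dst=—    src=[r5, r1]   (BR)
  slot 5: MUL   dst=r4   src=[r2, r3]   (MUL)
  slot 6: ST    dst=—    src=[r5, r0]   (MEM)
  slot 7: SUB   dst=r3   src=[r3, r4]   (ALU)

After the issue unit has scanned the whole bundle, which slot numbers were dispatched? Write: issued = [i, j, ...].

slot 0 (MEM): ISSUE — free A3,Mu1,Ld1,B1 rp3 wp1
slot 1 (MEM): ISSUE — free A3,Mu1,Ld0,B1 rp2 wp0
slot 2 (ALU): stall WR_PORT — free A3,Mu1,Ld0,B1 rp2 wp0
slot 3 (MEM): stall FU — free A3,Mu1,Ld0,B1 rp2 wp0
slot 4 (BR): ISSUE — free A3,Mu1,Ld0,B0 rp0 wp0
slot 5 (MUL): stall RD_PORT — free A3,Mu1,Ld0,B0 rp0 wp0
slot 6 (MEM): stall FU — free A3,Mu1,Ld0,B0 rp0 wp0
slot 7 (ALU): stall RD_PORT — free A3,Mu1,Ld0,B0 rp0 wp0

issued = [0, 1, 4]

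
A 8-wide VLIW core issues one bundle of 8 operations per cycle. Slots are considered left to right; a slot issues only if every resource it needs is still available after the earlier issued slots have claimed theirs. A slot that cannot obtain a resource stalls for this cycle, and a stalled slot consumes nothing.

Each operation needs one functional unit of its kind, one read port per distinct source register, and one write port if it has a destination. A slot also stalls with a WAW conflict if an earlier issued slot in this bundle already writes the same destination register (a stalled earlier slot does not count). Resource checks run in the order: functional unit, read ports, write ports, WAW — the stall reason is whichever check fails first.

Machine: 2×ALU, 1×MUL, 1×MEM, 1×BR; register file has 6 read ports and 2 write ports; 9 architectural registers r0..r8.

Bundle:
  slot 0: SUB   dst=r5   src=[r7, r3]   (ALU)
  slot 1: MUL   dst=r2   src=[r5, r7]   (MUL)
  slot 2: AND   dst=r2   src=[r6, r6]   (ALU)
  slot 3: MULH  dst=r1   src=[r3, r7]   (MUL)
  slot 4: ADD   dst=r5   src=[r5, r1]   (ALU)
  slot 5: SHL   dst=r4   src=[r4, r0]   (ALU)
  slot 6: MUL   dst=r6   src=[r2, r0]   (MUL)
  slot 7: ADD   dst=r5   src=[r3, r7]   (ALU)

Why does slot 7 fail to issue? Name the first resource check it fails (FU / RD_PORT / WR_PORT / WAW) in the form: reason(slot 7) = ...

slot 0 (ALU): ISSUE — free A1,Mu1,Ld1,B1 rp4 wp1
slot 1 (MUL): ISSUE — free A1,Mu0,Ld1,B1 rp2 wp0
slot 2 (ALU): stall WR_PORT — free A1,Mu0,Ld1,B1 rp2 wp0
slot 3 (MUL): stall FU — free A1,Mu0,Ld1,B1 rp2 wp0
slot 4 (ALU): stall WR_PORT — free A1,Mu0,Ld1,B1 rp2 wp0
slot 5 (ALU): stall WR_PORT — free A1,Mu0,Ld1,B1 rp2 wp0
slot 6 (MUL): stall FU — free A1,Mu0,Ld1,B1 rp2 wp0
slot 7 (ALU): stall WR_PORT — free A1,Mu0,Ld1,B1 rp2 wp0

reason(slot 7) = WR_PORT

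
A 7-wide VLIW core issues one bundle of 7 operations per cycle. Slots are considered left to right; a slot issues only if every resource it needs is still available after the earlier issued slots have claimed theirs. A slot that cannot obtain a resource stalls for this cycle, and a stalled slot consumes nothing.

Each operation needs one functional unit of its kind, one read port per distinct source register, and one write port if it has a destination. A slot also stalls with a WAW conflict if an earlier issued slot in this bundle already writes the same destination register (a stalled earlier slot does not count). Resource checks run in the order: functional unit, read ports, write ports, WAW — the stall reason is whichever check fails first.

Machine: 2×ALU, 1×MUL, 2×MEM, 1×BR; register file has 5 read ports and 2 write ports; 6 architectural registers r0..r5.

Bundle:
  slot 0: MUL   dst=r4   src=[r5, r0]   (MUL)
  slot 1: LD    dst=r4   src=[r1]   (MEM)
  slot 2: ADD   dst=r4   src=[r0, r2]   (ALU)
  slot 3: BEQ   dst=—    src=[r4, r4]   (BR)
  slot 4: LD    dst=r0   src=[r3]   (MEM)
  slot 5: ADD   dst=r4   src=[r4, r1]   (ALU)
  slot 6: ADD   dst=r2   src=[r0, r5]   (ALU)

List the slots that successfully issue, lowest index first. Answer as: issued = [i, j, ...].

(0) want 1×MUL +2rd +1wr — yes → AL2|MU0|ME2|BR1|rd3|wr1
(1) want 1×MEM +1rd +1wr — WAW → AL2|MU0|ME2|BR1|rd3|wr1
(2) want 1×ALU +2rd +1wr — WAW → AL2|MU0|ME2|BR1|rd3|wr1
(3) want 1×BR +1rd +0wr — yes → AL2|MU0|ME2|BR0|rd2|wr1
(4) want 1×MEM +1rd +1wr — yes → AL2|MU0|ME1|BR0|rd1|wr0
(5) want 1×ALU +2rd +1wr — RD_PORT → AL2|MU0|ME1|BR0|rd1|wr0
(6) want 1×ALU +2rd +1wr — RD_PORT → AL2|MU0|ME1|BR0|rd1|wr0

issued = [0, 3, 4]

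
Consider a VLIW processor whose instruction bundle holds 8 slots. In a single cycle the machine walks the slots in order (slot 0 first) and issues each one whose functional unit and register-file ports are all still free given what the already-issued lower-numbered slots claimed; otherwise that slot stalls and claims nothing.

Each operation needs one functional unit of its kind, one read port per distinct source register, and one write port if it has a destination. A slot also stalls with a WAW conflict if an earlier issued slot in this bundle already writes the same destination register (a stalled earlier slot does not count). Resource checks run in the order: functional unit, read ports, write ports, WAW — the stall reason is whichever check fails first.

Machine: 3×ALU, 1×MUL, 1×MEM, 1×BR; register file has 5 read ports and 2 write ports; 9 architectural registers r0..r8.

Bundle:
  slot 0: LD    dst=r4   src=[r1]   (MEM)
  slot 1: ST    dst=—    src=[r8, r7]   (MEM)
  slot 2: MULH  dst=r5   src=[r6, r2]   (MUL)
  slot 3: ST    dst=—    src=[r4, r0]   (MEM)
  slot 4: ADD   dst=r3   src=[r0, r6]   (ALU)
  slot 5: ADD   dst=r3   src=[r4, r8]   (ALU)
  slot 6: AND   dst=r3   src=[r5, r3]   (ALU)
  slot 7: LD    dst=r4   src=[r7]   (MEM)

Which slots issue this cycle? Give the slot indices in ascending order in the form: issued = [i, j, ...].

issued = [0, 2]

[0] MEM needs rd=1 wr=1: ok; after: ALU=3 MUL=1 MEM=0 BR=1, R=4, W=1
[1] MEM needs rd=2 wr=0: FU; after: ALU=3 MUL=1 MEM=0 BR=1, R=4, W=1
[2] MUL needs rd=2 wr=1: ok; after: ALU=3 MUL=0 MEM=0 BR=1, R=2, W=0
[3] MEM needs rd=2 wr=0: FU; after: ALU=3 MUL=0 MEM=0 BR=1, R=2, W=0
[4] ALU needs rd=2 wr=1: WR_PORT; after: ALU=3 MUL=0 MEM=0 BR=1, R=2, W=0
[5] ALU needs rd=2 wr=1: WR_PORT; after: ALU=3 MUL=0 MEM=0 BR=1, R=2, W=0
[6] ALU needs rd=2 wr=1: WR_PORT; after: ALU=3 MUL=0 MEM=0 BR=1, R=2, W=0
[7] MEM needs rd=1 wr=1: FU; after: ALU=3 MUL=0 MEM=0 BR=1, R=2, W=0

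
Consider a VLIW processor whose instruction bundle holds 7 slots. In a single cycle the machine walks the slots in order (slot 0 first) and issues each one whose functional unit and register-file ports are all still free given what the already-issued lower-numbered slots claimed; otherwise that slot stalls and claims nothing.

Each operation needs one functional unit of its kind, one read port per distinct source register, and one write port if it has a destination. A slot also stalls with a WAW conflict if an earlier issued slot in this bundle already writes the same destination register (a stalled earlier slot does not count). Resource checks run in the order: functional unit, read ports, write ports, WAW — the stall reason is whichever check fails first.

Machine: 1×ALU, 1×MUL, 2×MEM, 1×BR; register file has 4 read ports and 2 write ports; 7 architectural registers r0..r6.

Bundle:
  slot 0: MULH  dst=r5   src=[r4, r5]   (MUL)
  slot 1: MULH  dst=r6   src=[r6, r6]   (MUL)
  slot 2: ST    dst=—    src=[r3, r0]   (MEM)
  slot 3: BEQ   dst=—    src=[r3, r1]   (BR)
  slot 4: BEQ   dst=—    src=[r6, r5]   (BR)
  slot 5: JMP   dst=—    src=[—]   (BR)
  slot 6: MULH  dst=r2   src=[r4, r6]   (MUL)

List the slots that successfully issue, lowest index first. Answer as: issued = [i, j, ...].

  0. MUL→r5 ⇒ go  {1A/0Mu/2Ld/1B | 2r 1w}
  1. MUL→r6 ⇒ no(FU)  {1A/0Mu/2Ld/1B | 2r 1w}
  2. MEM ⇒ go  {1A/0Mu/1Ld/1B | 0r 1w}
  3. BR ⇒ no(RD_PORT)  {1A/0Mu/1Ld/1B | 0r 1w}
  4. BR ⇒ no(RD_PORT)  {1A/0Mu/1Ld/1B | 0r 1w}
  5. BR ⇒ go  {1A/0Mu/1Ld/0B | 0r 1w}
  6. MUL→r2 ⇒ no(FU)  {1A/0Mu/1Ld/0B | 0r 1w}

issued = [0, 2, 5]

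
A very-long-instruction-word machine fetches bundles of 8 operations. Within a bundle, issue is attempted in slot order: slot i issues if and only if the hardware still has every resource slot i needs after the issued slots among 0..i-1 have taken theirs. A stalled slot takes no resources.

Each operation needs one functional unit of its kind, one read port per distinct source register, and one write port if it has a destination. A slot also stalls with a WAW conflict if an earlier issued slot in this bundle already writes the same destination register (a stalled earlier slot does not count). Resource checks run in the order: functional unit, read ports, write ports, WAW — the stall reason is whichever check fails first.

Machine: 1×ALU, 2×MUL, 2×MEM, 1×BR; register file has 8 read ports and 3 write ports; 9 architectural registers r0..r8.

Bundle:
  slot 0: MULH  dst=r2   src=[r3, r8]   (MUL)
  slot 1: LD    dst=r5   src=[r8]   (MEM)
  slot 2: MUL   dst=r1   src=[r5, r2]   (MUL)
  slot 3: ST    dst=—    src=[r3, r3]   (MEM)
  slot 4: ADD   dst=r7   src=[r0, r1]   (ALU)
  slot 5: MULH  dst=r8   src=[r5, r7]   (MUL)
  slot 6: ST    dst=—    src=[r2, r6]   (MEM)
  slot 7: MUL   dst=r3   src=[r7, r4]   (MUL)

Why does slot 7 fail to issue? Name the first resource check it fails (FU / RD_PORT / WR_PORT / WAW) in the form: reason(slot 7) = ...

(0) want 1×MUL +2rd +1wr — yes → AL1|MU1|ME2|BR1|rd6|wr2
(1) want 1×MEM +1rd +1wr — yes → AL1|MU1|ME1|BR1|rd5|wr1
(2) want 1×MUL +2rd +1wr — yes → AL1|MU0|ME1|BR1|rd3|wr0
(3) want 1×MEM +1rd +0wr — yes → AL1|MU0|ME0|BR1|rd2|wr0
(4) want 1×ALU +2rd +1wr — WR_PORT → AL1|MU0|ME0|BR1|rd2|wr0
(5) want 1×MUL +2rd +1wr — FU → AL1|MU0|ME0|BR1|rd2|wr0
(6) want 1×MEM +2rd +0wr — FU → AL1|MU0|ME0|BR1|rd2|wr0
(7) want 1×MUL +2rd +1wr — FU → AL1|MU0|ME0|BR1|rd2|wr0

reason(slot 7) = FU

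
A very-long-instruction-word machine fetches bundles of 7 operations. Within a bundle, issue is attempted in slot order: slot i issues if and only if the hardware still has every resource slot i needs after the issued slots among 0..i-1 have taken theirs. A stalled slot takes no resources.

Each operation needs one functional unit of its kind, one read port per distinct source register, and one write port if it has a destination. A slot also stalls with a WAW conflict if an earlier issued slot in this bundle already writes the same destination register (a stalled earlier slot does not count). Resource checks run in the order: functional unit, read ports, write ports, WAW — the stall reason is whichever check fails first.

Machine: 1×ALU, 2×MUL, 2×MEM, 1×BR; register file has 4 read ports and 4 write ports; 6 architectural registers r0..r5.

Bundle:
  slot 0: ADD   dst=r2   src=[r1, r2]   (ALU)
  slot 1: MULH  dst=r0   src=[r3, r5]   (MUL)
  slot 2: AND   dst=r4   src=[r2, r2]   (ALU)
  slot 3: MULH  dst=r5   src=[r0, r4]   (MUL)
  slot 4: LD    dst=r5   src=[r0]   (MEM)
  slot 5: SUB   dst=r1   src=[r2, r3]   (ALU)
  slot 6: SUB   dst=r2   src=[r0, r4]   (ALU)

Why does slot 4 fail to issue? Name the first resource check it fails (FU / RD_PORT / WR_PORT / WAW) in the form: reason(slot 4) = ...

reason(slot 4) = RD_PORT

[0] ALU needs rd=2 wr=1: ok; after: ALU=0 MUL=2 MEM=2 BR=1, R=2, W=3
[1] MUL needs rd=2 wr=1: ok; after: ALU=0 MUL=1 MEM=2 BR=1, R=0, W=2
[2] ALU needs rd=1 wr=1: FU; after: ALU=0 MUL=1 MEM=2 BR=1, R=0, W=2
[3] MUL needs rd=2 wr=1: RD_PORT; after: ALU=0 MUL=1 MEM=2 BR=1, R=0, W=2
[4] MEM needs rd=1 wr=1: RD_PORT; after: ALU=0 MUL=1 MEM=2 BR=1, R=0, W=2
[5] ALU needs rd=2 wr=1: FU; after: ALU=0 MUL=1 MEM=2 BR=1, R=0, W=2
[6] ALU needs rd=2 wr=1: FU; after: ALU=0 MUL=1 MEM=2 BR=1, R=0, W=2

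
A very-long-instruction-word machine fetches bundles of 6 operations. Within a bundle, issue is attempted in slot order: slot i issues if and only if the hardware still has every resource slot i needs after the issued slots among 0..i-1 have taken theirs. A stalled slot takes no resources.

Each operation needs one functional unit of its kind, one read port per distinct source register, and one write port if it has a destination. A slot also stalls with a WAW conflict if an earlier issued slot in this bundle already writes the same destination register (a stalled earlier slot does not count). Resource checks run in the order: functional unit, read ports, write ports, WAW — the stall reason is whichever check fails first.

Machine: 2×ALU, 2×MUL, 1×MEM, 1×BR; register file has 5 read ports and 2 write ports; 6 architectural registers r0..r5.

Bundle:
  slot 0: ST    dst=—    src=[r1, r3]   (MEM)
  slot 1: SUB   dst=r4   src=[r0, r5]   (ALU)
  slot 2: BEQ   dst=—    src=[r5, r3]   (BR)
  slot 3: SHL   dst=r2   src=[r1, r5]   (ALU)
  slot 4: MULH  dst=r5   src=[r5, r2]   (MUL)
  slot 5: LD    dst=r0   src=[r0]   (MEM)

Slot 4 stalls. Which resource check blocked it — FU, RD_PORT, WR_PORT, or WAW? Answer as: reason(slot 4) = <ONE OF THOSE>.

reason(slot 4) = RD_PORT

(0) want 1×MEM +2rd +0wr — yes → AL2|MU2|ME0|BR1|rd3|wr2
(1) want 1×ALU +2rd +1wr — yes → AL1|MU2|ME0|BR1|rd1|wr1
(2) want 1×BR +2rd +0wr — RD_PORT → AL1|MU2|ME0|BR1|rd1|wr1
(3) want 1×ALU +2rd +1wr — RD_PORT → AL1|MU2|ME0|BR1|rd1|wr1
(4) want 1×MUL +2rd +1wr — RD_PORT → AL1|MU2|ME0|BR1|rd1|wr1
(5) want 1×MEM +1rd +1wr — FU → AL1|MU2|ME0|BR1|rd1|wr1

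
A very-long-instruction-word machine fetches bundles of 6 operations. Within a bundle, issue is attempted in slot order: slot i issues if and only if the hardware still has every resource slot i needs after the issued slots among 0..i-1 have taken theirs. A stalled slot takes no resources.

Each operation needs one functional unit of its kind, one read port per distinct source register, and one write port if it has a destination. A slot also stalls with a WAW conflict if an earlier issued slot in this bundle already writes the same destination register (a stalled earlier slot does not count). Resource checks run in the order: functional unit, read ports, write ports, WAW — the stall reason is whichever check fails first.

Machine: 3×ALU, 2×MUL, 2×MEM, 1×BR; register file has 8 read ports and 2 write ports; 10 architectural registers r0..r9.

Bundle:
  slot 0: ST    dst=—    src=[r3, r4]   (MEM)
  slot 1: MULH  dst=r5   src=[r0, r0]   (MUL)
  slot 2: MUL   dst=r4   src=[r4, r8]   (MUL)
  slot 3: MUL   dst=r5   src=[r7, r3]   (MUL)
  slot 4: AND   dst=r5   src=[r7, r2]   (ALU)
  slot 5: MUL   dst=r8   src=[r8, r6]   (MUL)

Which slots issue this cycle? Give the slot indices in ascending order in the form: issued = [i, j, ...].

issued = [0, 1, 2]

[0] MEM needs rd=2 wr=0: ok; after: ALU=3 MUL=2 MEM=1 BR=1, R=6, W=2
[1] MUL needs rd=1 wr=1: ok; after: ALU=3 MUL=1 MEM=1 BR=1, R=5, W=1
[2] MUL needs rd=2 wr=1: ok; after: ALU=3 MUL=0 MEM=1 BR=1, R=3, W=0
[3] MUL needs rd=2 wr=1: FU; after: ALU=3 MUL=0 MEM=1 BR=1, R=3, W=0
[4] ALU needs rd=2 wr=1: WR_PORT; after: ALU=3 MUL=0 MEM=1 BR=1, R=3, W=0
[5] MUL needs rd=2 wr=1: FU; after: ALU=3 MUL=0 MEM=1 BR=1, R=3, W=0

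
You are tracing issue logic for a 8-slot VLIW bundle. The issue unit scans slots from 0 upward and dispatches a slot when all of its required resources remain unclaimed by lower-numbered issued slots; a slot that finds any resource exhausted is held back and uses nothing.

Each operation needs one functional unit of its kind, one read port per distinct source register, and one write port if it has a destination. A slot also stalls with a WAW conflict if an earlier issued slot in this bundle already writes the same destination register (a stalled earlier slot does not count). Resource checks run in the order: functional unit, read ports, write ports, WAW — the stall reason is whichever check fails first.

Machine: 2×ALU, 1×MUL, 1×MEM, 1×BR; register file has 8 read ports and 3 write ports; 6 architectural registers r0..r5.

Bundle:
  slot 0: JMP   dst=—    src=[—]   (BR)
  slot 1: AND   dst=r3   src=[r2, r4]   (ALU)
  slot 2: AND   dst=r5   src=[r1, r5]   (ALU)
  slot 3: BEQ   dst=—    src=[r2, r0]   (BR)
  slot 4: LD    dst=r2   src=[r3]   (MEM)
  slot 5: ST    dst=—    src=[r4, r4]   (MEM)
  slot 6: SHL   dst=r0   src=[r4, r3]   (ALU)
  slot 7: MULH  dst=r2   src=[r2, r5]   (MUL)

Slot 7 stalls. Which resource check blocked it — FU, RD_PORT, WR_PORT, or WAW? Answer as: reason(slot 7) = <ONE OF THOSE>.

#0 BR src=- dispatched  <A:2 Mu:1 Ld:1 B:0 rd:8 wr:3>
#1 ALU src=r2,r4 dispatched  <A:1 Mu:1 Ld:1 B:0 rd:6 wr:2>
#2 ALU src=r1,r5 dispatched  <A:0 Mu:1 Ld:1 B:0 rd:4 wr:1>
#3 BR src=r2,r0 held:FU  <A:0 Mu:1 Ld:1 B:0 rd:4 wr:1>
#4 MEM src=r3 dispatched  <A:0 Mu:1 Ld:0 B:0 rd:3 wr:0>
#5 MEM src=r4,r4 held:FU  <A:0 Mu:1 Ld:0 B:0 rd:3 wr:0>
#6 ALU src=r4,r3 held:FU  <A:0 Mu:1 Ld:0 B:0 rd:3 wr:0>
#7 MUL src=r2,r5 held:WR_PORT  <A:0 Mu:1 Ld:0 B:0 rd:3 wr:0>

reason(slot 7) = WR_PORT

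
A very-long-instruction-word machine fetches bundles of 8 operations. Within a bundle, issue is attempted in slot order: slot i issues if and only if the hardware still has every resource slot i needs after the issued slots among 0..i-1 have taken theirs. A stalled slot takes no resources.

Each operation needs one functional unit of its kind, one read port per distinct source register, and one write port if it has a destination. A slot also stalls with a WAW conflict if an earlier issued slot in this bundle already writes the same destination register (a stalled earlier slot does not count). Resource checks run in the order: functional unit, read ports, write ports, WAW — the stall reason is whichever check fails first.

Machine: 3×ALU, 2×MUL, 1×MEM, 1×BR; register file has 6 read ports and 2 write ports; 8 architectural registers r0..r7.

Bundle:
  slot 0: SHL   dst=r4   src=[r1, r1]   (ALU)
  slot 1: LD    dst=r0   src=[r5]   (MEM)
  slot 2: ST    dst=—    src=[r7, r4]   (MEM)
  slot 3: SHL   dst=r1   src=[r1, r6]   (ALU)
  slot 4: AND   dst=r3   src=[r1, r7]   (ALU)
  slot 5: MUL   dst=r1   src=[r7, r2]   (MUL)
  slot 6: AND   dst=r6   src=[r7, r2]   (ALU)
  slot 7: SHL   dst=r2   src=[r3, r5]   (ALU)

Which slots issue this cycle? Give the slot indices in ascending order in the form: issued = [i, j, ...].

issued = [0, 1]

[0] ALU needs rd=1 wr=1: ok; after: ALU=2 MUL=2 MEM=1 BR=1, R=5, W=1
[1] MEM needs rd=1 wr=1: ok; after: ALU=2 MUL=2 MEM=0 BR=1, R=4, W=0
[2] MEM needs rd=2 wr=0: FU; after: ALU=2 MUL=2 MEM=0 BR=1, R=4, W=0
[3] ALU needs rd=2 wr=1: WR_PORT; after: ALU=2 MUL=2 MEM=0 BR=1, R=4, W=0
[4] ALU needs rd=2 wr=1: WR_PORT; after: ALU=2 MUL=2 MEM=0 BR=1, R=4, W=0
[5] MUL needs rd=2 wr=1: WR_PORT; after: ALU=2 MUL=2 MEM=0 BR=1, R=4, W=0
[6] ALU needs rd=2 wr=1: WR_PORT; after: ALU=2 MUL=2 MEM=0 BR=1, R=4, W=0
[7] ALU needs rd=2 wr=1: WR_PORT; after: ALU=2 MUL=2 MEM=0 BR=1, R=4, W=0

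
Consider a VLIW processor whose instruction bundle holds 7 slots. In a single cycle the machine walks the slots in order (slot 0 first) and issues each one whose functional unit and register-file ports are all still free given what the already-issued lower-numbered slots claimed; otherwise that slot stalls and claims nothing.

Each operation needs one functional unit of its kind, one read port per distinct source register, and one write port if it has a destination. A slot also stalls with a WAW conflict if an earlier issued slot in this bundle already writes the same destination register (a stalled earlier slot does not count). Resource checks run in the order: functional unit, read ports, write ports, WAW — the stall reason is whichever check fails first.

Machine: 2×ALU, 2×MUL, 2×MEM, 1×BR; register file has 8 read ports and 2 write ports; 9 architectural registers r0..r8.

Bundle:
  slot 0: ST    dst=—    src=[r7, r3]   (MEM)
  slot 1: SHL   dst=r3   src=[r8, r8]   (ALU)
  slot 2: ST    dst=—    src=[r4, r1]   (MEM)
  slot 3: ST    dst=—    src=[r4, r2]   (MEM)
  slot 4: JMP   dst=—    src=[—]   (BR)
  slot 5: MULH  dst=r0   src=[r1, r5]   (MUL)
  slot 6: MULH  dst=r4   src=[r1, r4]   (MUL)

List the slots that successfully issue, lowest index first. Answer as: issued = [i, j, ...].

slot 0 (MEM): ISSUE — free A2,Mu2,Ld1,B1 rp6 wp2
slot 1 (ALU): ISSUE — free A1,Mu2,Ld1,B1 rp5 wp1
slot 2 (MEM): ISSUE — free A1,Mu2,Ld0,B1 rp3 wp1
slot 3 (MEM): stall FU — free A1,Mu2,Ld0,B1 rp3 wp1
slot 4 (BR): ISSUE — free A1,Mu2,Ld0,B0 rp3 wp1
slot 5 (MUL): ISSUE — free A1,Mu1,Ld0,B0 rp1 wp0
slot 6 (MUL): stall RD_PORT — free A1,Mu1,Ld0,B0 rp1 wp0

issued = [0, 1, 2, 4, 5]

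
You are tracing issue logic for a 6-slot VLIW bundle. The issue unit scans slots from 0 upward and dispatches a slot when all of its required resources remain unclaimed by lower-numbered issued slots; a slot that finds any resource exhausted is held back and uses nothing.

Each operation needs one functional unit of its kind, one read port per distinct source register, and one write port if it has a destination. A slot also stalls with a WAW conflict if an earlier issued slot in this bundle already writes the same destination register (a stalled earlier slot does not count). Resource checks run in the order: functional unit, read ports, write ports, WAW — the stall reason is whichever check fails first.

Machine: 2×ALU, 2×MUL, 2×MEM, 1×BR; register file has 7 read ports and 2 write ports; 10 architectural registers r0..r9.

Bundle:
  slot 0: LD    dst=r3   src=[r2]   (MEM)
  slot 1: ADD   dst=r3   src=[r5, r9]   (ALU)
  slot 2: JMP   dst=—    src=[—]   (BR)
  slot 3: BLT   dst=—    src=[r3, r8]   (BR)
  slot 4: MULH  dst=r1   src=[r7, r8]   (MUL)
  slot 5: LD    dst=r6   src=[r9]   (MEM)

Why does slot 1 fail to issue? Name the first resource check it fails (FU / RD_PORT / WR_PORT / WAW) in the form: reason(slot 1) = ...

reason(slot 1) = WAW

[0] MEM needs rd=1 wr=1: ok; after: ALU=2 MUL=2 MEM=1 BR=1, R=6, W=1
[1] ALU needs rd=2 wr=1: WAW; after: ALU=2 MUL=2 MEM=1 BR=1, R=6, W=1
[2] BR needs rd=0 wr=0: ok; after: ALU=2 MUL=2 MEM=1 BR=0, R=6, W=1
[3] BR needs rd=2 wr=0: FU; after: ALU=2 MUL=2 MEM=1 BR=0, R=6, W=1
[4] MUL needs rd=2 wr=1: ok; after: ALU=2 MUL=1 MEM=1 BR=0, R=4, W=0
[5] MEM needs rd=1 wr=1: WR_PORT; after: ALU=2 MUL=1 MEM=1 BR=0, R=4, W=0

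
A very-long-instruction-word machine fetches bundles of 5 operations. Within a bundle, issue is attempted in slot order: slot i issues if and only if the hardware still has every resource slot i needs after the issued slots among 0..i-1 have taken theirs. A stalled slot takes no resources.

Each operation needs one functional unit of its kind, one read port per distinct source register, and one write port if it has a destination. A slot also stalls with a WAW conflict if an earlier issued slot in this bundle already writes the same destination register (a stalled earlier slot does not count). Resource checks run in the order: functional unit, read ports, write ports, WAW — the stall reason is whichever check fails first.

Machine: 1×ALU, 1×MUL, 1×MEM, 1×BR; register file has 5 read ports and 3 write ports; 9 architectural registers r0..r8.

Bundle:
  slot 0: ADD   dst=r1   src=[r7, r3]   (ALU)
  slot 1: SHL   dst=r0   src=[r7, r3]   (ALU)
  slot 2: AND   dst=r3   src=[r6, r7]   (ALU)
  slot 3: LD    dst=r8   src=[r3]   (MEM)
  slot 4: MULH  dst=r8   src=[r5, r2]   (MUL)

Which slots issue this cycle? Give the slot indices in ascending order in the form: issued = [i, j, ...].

issued = [0, 3]

[0] ALU needs rd=2 wr=1: ok; after: ALU=0 MUL=1 MEM=1 BR=1, R=3, W=2
[1] ALU needs rd=2 wr=1: FU; after: ALU=0 MUL=1 MEM=1 BR=1, R=3, W=2
[2] ALU needs rd=2 wr=1: FU; after: ALU=0 MUL=1 MEM=1 BR=1, R=3, W=2
[3] MEM needs rd=1 wr=1: ok; after: ALU=0 MUL=1 MEM=0 BR=1, R=2, W=1
[4] MUL needs rd=2 wr=1: WAW; after: ALU=0 MUL=1 MEM=0 BR=1, R=2, W=1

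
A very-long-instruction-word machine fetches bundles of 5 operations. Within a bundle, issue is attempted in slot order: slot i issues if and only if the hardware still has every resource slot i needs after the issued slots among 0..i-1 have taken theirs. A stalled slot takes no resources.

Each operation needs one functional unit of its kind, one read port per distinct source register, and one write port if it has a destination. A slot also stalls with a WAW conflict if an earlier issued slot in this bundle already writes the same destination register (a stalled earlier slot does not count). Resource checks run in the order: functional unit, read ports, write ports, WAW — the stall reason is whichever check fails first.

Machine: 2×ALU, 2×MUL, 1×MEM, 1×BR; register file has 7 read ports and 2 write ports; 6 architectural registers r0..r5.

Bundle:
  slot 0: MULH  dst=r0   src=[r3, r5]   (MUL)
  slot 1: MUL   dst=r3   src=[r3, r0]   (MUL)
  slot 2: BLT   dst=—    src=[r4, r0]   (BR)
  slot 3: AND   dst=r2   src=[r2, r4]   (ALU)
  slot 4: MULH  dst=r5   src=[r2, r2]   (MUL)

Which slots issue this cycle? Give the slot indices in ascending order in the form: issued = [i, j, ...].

issued = [0, 1, 2]

(0) want 1×MUL +2rd +1wr — yes → AL2|MU1|ME1|BR1|rd5|wr1
(1) want 1×MUL +2rd +1wr — yes → AL2|MU0|ME1|BR1|rd3|wr0
(2) want 1×BR +2rd +0wr — yes → AL2|MU0|ME1|BR0|rd1|wr0
(3) want 1×ALU +2rd +1wr — RD_PORT → AL2|MU0|ME1|BR0|rd1|wr0
(4) want 1×MUL +1rd +1wr — FU → AL2|MU0|ME1|BR0|rd1|wr0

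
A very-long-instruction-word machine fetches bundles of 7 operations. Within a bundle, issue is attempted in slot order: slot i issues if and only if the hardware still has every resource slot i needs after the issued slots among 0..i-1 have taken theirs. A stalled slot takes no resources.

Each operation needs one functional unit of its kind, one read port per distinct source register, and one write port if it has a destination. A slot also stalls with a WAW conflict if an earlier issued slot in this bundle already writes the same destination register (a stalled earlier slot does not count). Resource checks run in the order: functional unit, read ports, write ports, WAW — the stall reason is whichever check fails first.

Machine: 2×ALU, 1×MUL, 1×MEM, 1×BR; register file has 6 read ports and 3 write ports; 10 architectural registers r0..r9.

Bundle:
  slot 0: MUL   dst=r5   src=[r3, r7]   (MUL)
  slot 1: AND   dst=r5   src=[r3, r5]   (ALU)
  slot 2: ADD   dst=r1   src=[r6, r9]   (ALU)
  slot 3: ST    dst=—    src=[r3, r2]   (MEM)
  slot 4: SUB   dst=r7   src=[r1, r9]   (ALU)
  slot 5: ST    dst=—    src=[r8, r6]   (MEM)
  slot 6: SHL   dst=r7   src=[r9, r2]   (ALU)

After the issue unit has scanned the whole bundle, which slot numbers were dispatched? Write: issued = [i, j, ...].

issued = [0, 2, 3]

slot 0 (MUL): ISSUE — free A2,Mu0,Ld1,B1 rp4 wp2
slot 1 (ALU): stall WAW — free A2,Mu0,Ld1,B1 rp4 wp2
slot 2 (ALU): ISSUE — free A1,Mu0,Ld1,B1 rp2 wp1
slot 3 (MEM): ISSUE — free A1,Mu0,Ld0,B1 rp0 wp1
slot 4 (ALU): stall RD_PORT — free A1,Mu0,Ld0,B1 rp0 wp1
slot 5 (MEM): stall FU — free A1,Mu0,Ld0,B1 rp0 wp1
slot 6 (ALU): stall RD_PORT — free A1,Mu0,Ld0,B1 rp0 wp1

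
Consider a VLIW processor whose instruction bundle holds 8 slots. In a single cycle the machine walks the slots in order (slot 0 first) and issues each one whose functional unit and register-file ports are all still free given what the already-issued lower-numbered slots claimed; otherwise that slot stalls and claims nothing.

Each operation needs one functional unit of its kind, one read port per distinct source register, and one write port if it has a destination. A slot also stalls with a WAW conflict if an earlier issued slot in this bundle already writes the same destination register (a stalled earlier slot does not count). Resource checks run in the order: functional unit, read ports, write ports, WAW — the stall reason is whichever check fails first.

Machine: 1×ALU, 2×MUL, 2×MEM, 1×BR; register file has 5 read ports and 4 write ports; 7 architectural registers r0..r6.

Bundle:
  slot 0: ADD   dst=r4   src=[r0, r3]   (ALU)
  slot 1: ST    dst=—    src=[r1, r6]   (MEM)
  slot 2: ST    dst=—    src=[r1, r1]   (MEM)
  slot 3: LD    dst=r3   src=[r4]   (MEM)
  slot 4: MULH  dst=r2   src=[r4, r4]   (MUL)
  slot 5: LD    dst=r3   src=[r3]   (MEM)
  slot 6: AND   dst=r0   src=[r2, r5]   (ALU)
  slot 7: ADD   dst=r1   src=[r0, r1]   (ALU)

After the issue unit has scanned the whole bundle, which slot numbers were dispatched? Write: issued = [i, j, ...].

issued = [0, 1, 2]

[0] ALU needs rd=2 wr=1: ok; after: ALU=0 MUL=2 MEM=2 BR=1, R=3, W=3
[1] MEM needs rd=2 wr=0: ok; after: ALU=0 MUL=2 MEM=1 BR=1, R=1, W=3
[2] MEM needs rd=1 wr=0: ok; after: ALU=0 MUL=2 MEM=0 BR=1, R=0, W=3
[3] MEM needs rd=1 wr=1: FU; after: ALU=0 MUL=2 MEM=0 BR=1, R=0, W=3
[4] MUL needs rd=1 wr=1: RD_PORT; after: ALU=0 MUL=2 MEM=0 BR=1, R=0, W=3
[5] MEM needs rd=1 wr=1: FU; after: ALU=0 MUL=2 MEM=0 BR=1, R=0, W=3
[6] ALU needs rd=2 wr=1: FU; after: ALU=0 MUL=2 MEM=0 BR=1, R=0, W=3
[7] ALU needs rd=2 wr=1: FU; after: ALU=0 MUL=2 MEM=0 BR=1, R=0, W=3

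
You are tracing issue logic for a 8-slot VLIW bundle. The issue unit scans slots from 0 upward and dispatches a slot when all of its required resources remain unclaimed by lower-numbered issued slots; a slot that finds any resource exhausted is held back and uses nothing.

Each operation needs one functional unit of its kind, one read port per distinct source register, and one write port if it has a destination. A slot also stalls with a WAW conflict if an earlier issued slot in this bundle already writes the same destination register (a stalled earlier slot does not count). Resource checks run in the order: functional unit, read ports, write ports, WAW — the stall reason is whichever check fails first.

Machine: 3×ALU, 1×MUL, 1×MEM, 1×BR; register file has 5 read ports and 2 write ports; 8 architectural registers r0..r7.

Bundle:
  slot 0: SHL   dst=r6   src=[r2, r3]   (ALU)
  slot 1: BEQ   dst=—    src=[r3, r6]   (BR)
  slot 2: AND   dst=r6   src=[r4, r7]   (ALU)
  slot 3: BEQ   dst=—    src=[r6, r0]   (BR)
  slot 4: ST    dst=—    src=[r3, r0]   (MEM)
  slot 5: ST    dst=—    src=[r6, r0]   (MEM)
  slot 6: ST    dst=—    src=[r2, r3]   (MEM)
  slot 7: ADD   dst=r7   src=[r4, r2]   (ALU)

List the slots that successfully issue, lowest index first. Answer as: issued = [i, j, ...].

issued = [0, 1]

(0) want 1×ALU +2rd +1wr — yes → AL2|MU1|ME1|BR1|rd3|wr1
(1) want 1×BR +2rd +0wr — yes → AL2|MU1|ME1|BR0|rd1|wr1
(2) want 1×ALU +2rd +1wr — RD_PORT → AL2|MU1|ME1|BR0|rd1|wr1
(3) want 1×BR +2rd +0wr — FU → AL2|MU1|ME1|BR0|rd1|wr1
(4) want 1×MEM +2rd +0wr — RD_PORT → AL2|MU1|ME1|BR0|rd1|wr1
(5) want 1×MEM +2rd +0wr — RD_PORT → AL2|MU1|ME1|BR0|rd1|wr1
(6) want 1×MEM +2rd +0wr — RD_PORT → AL2|MU1|ME1|BR0|rd1|wr1
(7) want 1×ALU +2rd +1wr — RD_PORT → AL2|MU1|ME1|BR0|rd1|wr1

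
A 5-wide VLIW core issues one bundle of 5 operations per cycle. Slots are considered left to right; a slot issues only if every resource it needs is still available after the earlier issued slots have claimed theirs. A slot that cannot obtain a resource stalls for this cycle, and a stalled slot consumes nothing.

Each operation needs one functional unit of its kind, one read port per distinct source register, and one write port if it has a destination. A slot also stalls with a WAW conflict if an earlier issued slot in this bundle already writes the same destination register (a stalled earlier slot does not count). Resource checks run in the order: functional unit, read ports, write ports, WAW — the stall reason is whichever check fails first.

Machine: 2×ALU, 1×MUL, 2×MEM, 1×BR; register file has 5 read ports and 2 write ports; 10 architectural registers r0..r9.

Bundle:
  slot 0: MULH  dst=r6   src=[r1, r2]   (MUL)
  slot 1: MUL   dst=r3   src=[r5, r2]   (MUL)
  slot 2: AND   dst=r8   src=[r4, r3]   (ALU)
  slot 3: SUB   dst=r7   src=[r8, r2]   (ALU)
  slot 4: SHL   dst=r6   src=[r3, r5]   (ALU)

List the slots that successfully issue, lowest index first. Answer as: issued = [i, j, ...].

slot 0 (MUL): ISSUE — free A2,Mu0,Ld2,B1 rp3 wp1
slot 1 (MUL): stall FU — free A2,Mu0,Ld2,B1 rp3 wp1
slot 2 (ALU): ISSUE — free A1,Mu0,Ld2,B1 rp1 wp0
slot 3 (ALU): stall RD_PORT — free A1,Mu0,Ld2,B1 rp1 wp0
slot 4 (ALU): stall RD_PORT — free A1,Mu0,Ld2,B1 rp1 wp0

issued = [0, 2]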